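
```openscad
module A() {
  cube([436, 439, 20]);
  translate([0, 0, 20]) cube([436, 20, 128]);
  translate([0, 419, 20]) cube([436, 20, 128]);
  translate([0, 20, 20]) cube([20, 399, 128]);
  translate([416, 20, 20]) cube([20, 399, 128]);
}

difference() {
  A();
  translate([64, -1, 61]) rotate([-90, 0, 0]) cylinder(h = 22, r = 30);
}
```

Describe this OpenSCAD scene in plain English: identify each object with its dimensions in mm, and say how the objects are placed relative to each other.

A is an open-topped rectangular box: outside dimensions 436×439×148 mm, with a uniform wall and base thickness of 20 mm. The base is a full 436×439 slab on the floor; four walls sit on top of the base. The front and back walls (the −y and +y sides) span the full width; the two side walls fit between them.

The open box has a circular hole of radius 30 mm through its front wall, centred at (x = 64, z = 61).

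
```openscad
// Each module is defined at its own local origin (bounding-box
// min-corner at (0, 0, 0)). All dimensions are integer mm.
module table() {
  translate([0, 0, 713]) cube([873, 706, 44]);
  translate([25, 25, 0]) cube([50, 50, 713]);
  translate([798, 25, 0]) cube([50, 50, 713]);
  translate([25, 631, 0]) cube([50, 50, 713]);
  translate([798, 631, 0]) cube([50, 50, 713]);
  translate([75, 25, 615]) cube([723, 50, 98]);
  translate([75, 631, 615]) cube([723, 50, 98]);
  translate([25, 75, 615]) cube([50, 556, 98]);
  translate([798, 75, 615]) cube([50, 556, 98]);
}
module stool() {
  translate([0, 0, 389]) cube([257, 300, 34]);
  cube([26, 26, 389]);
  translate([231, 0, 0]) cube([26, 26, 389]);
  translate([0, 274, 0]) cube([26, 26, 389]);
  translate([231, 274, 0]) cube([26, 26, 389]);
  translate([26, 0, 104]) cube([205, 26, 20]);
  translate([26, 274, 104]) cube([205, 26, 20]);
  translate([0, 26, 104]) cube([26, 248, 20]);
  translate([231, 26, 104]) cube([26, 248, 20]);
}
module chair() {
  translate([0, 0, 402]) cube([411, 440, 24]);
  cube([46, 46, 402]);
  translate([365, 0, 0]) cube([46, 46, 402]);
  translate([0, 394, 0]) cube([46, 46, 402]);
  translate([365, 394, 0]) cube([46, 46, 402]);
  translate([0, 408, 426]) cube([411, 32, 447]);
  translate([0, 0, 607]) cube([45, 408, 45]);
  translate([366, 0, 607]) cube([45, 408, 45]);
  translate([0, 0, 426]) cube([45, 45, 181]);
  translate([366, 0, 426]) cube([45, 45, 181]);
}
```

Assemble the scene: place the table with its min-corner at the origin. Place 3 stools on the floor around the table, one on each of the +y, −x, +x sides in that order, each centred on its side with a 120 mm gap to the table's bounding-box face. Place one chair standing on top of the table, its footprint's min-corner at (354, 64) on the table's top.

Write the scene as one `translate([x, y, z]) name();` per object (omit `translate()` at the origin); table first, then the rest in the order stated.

table();
translate([308, 826, 0]) stool();
translate([-377, 203, 0]) stool();
translate([993, 203, 0]) stool();
translate([354, 64, 757]) chair();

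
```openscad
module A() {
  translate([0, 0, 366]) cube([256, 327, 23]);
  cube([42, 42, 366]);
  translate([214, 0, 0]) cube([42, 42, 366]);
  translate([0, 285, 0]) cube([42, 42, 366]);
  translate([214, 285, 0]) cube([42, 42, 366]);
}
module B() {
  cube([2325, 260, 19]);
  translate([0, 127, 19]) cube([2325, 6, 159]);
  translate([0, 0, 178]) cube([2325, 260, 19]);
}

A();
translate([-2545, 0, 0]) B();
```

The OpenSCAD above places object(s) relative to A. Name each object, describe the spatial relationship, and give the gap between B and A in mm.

The I-beam's nearest face is 220 mm from the stool's −x face.

A is a stool. B is an I-beam. The I-beam is on the floor beside the stool on its −x side. The gap between the I-beam and the stool is 220 mm.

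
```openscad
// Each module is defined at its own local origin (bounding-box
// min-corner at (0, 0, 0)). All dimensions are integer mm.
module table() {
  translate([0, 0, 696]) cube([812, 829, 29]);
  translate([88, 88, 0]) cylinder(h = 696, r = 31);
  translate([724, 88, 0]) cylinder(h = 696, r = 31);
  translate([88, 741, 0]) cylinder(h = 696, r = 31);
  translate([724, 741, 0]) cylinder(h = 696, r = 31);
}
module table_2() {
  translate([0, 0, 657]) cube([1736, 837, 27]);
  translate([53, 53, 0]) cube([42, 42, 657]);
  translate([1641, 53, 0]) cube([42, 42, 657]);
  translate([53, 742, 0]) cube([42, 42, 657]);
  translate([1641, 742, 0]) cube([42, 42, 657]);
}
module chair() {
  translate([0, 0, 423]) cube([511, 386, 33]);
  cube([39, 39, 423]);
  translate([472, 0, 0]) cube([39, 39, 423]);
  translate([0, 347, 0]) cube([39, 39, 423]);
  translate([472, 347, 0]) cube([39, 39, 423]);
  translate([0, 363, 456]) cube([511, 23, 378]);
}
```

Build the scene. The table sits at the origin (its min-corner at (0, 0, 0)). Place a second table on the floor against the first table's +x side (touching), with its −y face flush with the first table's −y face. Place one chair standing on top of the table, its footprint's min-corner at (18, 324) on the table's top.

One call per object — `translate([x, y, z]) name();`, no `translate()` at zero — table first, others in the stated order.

table();
translate([812, 0, 0]) table_2();
translate([18, 324, 725]) chair();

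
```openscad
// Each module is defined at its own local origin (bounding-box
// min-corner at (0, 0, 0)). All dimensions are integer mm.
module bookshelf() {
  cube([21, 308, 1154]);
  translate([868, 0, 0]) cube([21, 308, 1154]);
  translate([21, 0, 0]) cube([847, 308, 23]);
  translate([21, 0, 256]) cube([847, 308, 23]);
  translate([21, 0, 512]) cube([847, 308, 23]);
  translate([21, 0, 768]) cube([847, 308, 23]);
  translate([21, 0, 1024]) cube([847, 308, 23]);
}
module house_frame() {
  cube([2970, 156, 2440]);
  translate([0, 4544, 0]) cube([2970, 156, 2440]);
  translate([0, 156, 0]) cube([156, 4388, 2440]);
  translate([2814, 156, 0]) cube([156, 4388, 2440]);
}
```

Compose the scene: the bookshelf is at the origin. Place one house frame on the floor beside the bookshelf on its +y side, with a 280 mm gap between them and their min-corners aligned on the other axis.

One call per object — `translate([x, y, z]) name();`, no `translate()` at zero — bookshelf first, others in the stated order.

bookshelf();
translate([0, 588, 0]) house_frame();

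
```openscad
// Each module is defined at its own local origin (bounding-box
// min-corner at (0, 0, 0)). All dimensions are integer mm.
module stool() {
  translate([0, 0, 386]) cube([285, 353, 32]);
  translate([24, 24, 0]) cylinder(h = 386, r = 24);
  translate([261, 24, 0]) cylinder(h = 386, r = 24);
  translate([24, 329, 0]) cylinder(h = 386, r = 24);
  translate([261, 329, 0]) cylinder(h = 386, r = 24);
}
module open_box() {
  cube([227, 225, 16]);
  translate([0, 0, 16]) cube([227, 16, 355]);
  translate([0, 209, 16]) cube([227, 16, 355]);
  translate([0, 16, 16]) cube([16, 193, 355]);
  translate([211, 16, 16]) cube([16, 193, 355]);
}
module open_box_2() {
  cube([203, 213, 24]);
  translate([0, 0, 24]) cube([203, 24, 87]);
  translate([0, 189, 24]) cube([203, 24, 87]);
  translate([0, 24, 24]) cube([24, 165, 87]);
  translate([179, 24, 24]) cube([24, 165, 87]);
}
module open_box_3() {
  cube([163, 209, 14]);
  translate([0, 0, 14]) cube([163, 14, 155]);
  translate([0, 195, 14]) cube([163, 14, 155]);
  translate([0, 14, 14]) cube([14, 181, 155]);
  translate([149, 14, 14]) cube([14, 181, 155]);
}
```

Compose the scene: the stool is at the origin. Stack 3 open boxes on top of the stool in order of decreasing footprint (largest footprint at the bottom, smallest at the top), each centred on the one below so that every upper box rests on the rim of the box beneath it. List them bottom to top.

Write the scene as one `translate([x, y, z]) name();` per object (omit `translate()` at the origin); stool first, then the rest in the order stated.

stool();
translate([29, 64, 418]) open_box();
translate([41, 70, 789]) open_box_2();
translate([61, 72, 900]) open_box_3();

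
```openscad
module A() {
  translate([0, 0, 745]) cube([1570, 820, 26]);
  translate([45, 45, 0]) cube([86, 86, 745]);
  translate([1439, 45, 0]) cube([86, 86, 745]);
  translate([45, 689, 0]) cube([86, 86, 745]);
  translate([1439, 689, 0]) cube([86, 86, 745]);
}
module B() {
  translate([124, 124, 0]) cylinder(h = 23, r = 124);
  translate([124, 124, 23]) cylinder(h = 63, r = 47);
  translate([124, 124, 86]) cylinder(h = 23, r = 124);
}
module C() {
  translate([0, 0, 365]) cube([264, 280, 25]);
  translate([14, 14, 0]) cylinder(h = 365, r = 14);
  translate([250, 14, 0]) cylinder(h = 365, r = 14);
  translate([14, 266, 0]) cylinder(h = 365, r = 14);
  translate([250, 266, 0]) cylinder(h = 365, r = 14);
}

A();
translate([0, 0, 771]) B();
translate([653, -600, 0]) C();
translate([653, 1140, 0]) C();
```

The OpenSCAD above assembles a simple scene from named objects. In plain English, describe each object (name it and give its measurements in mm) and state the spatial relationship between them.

A is a table: top 1570 mm (x) × 820 mm (y), 26 mm thick, upper face at z = 771 mm, on four 86×86 mm square legs, each inset 45 mm from the nearest pair of top edges, running from z = 0 to the bottom of the top.

B is a spool: two coaxial disc flanges of radius 124 mm and thickness 23 mm, joined by a core cylinder of radius 47 mm and height 63 mm. The lower flange rests on z = 0 and the three cylinders share a vertical axis.

C is a simple wooden stool: a rectangular seat 264 mm (x) by 280 mm (y), 25 mm thick, top face at z = 390 mm, on four round legs, each 28 mm in diameter. The legs rest on z = 0, each leg's axis is inset half a diameter from the nearest pair of seat edges (so the leg's bounding box is flush with the corner).

The spool is on top of the table. Two stools sit around the table at the −y, +y sides.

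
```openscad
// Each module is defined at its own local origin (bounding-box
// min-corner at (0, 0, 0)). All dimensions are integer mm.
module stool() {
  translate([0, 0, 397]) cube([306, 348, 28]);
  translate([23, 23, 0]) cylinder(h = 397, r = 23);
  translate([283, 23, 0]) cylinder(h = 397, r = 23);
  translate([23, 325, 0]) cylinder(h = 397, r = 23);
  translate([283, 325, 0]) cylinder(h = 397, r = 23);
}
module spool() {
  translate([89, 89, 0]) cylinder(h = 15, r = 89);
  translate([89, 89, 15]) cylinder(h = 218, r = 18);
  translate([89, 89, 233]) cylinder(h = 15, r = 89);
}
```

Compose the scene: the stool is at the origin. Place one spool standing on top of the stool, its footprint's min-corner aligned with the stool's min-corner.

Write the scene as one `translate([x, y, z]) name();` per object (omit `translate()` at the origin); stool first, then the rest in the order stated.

stool();
translate([0, 0, 425]) spool();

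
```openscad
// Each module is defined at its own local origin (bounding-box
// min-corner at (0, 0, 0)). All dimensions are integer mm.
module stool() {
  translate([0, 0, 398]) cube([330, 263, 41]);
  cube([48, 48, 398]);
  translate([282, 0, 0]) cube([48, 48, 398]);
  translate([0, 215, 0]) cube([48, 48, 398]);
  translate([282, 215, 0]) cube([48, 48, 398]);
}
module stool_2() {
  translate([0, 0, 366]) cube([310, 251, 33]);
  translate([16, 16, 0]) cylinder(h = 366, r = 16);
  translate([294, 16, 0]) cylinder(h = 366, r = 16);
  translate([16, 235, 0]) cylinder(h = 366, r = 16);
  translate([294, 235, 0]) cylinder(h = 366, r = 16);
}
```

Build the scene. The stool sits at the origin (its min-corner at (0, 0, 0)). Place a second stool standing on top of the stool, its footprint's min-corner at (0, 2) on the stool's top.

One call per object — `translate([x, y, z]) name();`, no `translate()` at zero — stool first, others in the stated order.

stool();
translate([0, 2, 439]) stool_2();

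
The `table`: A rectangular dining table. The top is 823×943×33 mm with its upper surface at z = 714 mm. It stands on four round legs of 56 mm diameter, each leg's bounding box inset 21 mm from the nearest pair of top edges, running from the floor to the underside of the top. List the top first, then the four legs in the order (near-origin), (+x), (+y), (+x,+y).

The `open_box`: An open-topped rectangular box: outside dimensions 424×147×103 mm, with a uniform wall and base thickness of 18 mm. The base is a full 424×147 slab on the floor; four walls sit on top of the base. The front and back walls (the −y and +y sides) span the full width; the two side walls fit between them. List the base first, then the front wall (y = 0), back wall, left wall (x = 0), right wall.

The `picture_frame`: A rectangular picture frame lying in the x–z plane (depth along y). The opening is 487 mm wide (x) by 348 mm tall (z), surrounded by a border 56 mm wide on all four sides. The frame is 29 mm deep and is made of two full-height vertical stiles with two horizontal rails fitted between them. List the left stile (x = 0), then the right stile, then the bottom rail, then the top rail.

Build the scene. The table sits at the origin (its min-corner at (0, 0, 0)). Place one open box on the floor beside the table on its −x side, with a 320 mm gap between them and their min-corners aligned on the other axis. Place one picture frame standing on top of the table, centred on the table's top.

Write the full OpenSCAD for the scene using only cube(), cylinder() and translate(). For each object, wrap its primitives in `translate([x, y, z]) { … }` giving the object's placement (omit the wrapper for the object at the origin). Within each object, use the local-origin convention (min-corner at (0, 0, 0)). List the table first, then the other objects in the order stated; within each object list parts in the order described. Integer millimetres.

translate([0, 0, 681]) cube([823, 943, 33]);
translate([49, 49, 0]) cylinder(h = 681, r = 28);
translate([774, 49, 0]) cylinder(h = 681, r = 28);
translate([49, 894, 0]) cylinder(h = 681, r = 28);
translate([774, 894, 0]) cylinder(h = 681, r = 28);
translate([-744, 0, 0]) {
  cube([424, 147, 18]);
  translate([0, 0, 18]) cube([424, 18, 85]);
  translate([0, 129, 18]) cube([424, 18, 85]);
  translate([0, 18, 18]) cube([18, 111, 85]);
  translate([406, 18, 18]) cube([18, 111, 85]);
}
translate([112, 457, 714]) {
  cube([56, 29, 460]);
  translate([543, 0, 0]) cube([56, 29, 460]);
  translate([56, 0, 0]) cube([487, 29, 56]);
  translate([56, 0, 404]) cube([487, 29, 56]);
}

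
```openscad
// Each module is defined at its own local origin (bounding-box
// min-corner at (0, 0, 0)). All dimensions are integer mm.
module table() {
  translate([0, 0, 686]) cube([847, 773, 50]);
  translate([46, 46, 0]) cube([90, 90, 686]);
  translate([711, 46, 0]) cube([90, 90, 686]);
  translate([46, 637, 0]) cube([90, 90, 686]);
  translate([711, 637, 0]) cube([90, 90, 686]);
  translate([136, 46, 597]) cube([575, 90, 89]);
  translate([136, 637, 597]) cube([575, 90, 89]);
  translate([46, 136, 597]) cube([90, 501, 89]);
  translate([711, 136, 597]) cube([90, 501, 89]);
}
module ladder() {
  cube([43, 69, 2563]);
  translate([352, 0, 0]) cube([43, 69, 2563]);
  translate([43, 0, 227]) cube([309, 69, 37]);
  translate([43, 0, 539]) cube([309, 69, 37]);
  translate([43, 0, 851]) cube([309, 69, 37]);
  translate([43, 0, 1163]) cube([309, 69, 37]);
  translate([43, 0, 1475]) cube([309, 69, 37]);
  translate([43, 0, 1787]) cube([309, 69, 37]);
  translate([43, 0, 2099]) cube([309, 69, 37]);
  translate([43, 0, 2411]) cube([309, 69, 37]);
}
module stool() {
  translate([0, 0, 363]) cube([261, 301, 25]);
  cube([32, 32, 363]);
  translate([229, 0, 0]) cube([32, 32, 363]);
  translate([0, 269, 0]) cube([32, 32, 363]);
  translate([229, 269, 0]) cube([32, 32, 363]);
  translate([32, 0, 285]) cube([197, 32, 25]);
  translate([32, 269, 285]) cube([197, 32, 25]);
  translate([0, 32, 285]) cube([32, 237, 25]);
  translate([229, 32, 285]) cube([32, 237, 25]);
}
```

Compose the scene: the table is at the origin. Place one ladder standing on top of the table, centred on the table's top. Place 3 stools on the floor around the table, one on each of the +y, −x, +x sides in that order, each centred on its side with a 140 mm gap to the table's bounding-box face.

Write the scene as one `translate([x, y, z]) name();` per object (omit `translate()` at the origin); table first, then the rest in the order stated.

table();
translate([226, 352, 736]) ladder();
translate([293, 913, 0]) stool();
translate([-401, 236, 0]) stool();
translate([987, 236, 0]) stool();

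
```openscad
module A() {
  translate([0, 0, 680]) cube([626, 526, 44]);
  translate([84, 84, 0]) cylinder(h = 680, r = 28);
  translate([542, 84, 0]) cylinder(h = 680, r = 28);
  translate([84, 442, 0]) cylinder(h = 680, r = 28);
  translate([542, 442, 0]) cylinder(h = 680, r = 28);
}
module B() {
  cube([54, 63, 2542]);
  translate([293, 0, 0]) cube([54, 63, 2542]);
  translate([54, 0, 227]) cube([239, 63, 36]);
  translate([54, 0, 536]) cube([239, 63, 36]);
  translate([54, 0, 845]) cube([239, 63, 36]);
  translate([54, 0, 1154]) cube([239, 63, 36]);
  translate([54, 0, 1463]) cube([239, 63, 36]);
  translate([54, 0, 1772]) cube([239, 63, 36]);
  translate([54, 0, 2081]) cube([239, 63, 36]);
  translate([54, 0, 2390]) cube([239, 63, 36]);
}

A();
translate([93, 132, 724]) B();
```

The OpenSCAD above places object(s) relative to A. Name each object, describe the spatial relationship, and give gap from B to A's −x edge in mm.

A is a table. B is a ladder. The ladder is on top of the table. The gap from the ladder to the table's −x edge is 93 mm.

The ladder's min-x is at 93; the table's min-x is 0; gap = 93 mm.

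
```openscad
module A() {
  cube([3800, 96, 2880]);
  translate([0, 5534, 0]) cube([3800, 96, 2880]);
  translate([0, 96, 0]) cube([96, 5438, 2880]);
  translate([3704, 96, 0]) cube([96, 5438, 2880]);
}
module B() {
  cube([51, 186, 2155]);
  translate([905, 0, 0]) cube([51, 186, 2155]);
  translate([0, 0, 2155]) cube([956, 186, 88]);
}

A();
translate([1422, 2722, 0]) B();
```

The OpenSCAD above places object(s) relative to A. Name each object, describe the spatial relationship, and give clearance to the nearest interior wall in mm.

A is a house frame. B is a door frame. The door frame sits inside the house frame, centred. The clearance to the nearest interior wall is 1326 mm.

Clearances: x = 1326, y = 2626; minimum 1326 mm.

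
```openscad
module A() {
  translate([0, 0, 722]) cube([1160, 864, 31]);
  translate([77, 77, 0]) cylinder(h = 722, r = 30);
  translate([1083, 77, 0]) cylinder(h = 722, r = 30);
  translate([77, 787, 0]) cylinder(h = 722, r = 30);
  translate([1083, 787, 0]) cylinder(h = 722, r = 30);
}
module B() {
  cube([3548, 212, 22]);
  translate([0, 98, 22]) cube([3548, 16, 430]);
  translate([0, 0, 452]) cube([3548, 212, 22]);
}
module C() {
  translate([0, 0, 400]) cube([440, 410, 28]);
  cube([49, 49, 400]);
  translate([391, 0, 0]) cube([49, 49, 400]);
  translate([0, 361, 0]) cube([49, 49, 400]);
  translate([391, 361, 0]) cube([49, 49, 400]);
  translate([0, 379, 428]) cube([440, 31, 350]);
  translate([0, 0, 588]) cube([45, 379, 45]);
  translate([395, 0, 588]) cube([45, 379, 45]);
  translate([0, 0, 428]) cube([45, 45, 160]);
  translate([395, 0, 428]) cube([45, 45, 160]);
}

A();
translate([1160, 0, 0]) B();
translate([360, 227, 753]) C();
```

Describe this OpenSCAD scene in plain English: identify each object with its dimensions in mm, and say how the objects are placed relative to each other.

A is a rectangular dining table. The top is 1160×864×31 mm with its upper surface at z = 753 mm. It stands on four round legs of 60 mm diameter, each leg's bounding box inset 47 mm from the nearest pair of top edges, running from the floor to the underside of the top.

B is an I-beam lying along x, 3548 mm long. Overall section height 474 mm. Two flanges 212 mm wide (y) and 22 mm thick, one on the floor and one at the top; a web 16 mm thick runs between them, centred on the flange width.

C is a chair. The seat is a 440×410×28 mm slab with its top at z = 428 mm, on four 49×49 mm corner legs (flush with the seat edges, standing on z = 0). A flat backrest 31 mm thick, 350 mm tall, spans the full seat width and rises from the seat top along its +y edge, rear face flush with the rear of the seat. Two armrests of 45×45 mm section run along each side from the seat's front edge to the front of the backrest, top faces 205 mm above the seat top and outer faces flush with the seat's x-edges; a 45×45 mm post under the front of each armrest stands on the seat at the front corner.

The I-beam is against the table's +x side, with their −y faces flush. The chair is on top of the table, centred.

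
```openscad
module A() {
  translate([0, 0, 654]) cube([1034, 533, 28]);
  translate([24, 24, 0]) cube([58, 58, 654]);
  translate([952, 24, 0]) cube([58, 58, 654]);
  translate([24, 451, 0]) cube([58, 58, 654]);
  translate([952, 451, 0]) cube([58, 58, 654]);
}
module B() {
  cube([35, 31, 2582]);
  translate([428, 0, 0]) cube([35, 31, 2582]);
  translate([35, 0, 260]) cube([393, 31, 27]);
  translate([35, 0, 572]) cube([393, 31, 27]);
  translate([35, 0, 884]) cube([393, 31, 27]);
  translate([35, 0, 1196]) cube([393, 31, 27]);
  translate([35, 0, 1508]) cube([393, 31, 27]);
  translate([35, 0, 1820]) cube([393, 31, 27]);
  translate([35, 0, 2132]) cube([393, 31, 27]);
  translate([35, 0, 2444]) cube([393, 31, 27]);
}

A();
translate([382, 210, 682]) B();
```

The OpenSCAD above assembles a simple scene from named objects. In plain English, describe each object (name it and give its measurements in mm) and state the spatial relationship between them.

A is a table with a 1034×533 mm rectangular top, 28 mm thick, top surface at z = 682 mm, supported by four 58×58 mm square legs, each inset 24 mm from the nearest pair of top edges, running from the floor.

B is a straight ladder. Two 35×31 mm vertical rails, 2582 mm tall, stand 463 mm apart (outside-to-outside) with their front faces coplanar on the −y side. 8 rungs, each 31 mm deep and 27 mm tall, span between the inner faces of the rails, front faces flush with the rails. The lowest rung's underside is at z = 260 mm and rungs are spaced 312 mm apart (underside to underside).

The ladder is on top of the table.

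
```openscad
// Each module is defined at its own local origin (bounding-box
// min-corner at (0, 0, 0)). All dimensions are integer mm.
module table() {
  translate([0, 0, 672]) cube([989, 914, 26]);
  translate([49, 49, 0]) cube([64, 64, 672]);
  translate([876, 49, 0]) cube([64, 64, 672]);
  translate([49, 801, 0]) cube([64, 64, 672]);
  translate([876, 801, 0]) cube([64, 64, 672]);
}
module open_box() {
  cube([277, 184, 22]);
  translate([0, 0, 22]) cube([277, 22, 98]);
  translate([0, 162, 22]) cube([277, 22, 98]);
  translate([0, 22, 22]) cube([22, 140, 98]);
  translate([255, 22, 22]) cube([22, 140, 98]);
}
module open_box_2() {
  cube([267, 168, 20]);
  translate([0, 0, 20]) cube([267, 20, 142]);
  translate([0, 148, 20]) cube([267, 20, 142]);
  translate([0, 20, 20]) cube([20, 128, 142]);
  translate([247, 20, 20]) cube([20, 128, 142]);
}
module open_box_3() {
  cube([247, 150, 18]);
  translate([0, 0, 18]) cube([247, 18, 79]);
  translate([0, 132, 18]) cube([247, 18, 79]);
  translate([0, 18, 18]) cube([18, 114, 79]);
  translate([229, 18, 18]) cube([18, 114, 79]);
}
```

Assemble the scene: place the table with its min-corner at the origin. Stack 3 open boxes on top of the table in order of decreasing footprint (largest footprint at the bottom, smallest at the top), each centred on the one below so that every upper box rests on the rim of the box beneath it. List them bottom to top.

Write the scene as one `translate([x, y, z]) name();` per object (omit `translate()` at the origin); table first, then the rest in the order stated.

table();
translate([356, 365, 698]) open_box();
translate([361, 373, 818]) open_box_2();
translate([371, 382, 980]) open_box_3();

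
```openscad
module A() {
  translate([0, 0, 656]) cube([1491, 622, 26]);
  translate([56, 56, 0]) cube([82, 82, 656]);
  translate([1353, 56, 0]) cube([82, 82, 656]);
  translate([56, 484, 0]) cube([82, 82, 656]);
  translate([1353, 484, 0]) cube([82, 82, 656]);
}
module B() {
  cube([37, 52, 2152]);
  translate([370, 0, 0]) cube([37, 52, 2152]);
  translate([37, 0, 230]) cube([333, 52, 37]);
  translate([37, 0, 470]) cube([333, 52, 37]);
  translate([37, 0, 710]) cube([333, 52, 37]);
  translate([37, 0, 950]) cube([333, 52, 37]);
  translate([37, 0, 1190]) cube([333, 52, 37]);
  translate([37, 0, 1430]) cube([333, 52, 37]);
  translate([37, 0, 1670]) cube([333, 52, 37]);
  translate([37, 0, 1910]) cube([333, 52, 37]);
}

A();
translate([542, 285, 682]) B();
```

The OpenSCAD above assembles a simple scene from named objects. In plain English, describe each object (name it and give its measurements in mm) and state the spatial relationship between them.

A is a rectangular dining table. The top is 1491×622×26 mm with its upper surface at z = 682 mm. It stands on four 82×82 mm square legs, each inset 56 mm from the nearest pair of top edges, running from the floor to the underside of the top.

B is a straight ladder. Two 37×52 mm vertical rails, 2152 mm tall, stand 407 mm apart (outside-to-outside) with their front faces coplanar on the −y side. 8 rungs, each 52 mm deep and 37 mm tall, span between the inner faces of the rails, front faces flush with the rails. The lowest rung's underside is at z = 230 mm and rungs are spaced 240 mm apart (underside to underside).

The ladder is on top of the table, centred.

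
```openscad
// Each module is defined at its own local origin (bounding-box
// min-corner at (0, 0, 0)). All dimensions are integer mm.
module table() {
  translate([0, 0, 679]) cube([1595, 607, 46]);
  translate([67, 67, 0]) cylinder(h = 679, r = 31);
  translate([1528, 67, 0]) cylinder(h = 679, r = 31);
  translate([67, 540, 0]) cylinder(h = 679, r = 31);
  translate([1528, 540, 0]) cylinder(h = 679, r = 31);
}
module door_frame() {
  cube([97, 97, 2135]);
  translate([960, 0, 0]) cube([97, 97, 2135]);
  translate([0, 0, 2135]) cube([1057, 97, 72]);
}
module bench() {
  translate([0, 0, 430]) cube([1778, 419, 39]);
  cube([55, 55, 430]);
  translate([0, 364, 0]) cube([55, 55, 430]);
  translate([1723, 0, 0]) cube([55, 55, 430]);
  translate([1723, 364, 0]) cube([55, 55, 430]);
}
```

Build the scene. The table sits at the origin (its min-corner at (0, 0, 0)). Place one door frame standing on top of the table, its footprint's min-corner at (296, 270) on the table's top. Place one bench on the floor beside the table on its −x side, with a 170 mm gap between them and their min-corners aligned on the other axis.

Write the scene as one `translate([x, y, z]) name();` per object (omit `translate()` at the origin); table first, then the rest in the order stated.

table();
translate([296, 270, 725]) door_frame();
translate([-1948, 0, 0]) bench();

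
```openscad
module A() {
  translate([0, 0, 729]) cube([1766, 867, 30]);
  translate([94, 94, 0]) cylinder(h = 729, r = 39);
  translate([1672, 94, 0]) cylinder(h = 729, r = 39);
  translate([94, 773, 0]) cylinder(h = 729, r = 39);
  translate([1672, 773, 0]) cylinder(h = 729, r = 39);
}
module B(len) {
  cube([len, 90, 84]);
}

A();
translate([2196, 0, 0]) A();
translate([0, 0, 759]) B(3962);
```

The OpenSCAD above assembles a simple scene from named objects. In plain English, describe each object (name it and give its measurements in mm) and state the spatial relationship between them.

A is a table: top 1766 mm (x) × 867 mm (y), 30 mm thick, upper face at z = 759 mm, on four round legs of 78 mm diameter, each leg's bounding box inset 55 mm from the nearest pair of top edges, running from z = 0 to the bottom of the top.

B is a rectangular beam 3962 mm long (x), 90 mm deep (y), 84 mm thick (z).

The beam spans the tops of two tables placed 430 mm apart, resting at z = 759 mm.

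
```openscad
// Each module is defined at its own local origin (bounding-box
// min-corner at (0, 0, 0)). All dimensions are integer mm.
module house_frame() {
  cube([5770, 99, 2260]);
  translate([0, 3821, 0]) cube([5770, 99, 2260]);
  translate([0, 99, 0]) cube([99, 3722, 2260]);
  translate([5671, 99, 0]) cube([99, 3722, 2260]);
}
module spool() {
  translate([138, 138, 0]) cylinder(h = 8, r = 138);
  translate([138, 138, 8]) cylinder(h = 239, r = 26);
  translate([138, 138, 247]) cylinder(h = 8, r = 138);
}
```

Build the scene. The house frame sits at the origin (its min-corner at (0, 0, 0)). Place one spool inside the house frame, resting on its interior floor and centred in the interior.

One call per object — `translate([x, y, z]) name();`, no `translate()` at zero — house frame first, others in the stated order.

house_frame();
translate([2747, 1822, 0]) spool();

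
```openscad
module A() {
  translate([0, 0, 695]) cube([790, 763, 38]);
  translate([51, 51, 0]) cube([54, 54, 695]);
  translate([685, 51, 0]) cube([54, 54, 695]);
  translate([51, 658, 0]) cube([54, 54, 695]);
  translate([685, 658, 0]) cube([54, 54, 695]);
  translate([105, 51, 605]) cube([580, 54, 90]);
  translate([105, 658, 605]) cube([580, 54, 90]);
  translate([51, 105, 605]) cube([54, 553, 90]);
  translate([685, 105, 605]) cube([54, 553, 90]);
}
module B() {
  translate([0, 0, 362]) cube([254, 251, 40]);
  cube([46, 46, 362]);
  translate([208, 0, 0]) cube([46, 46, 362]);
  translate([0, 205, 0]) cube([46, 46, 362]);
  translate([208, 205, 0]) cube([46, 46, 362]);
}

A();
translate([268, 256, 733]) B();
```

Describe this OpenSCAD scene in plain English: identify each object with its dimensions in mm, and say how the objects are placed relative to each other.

A is a rectangular dining table. The top is 790×763×38 mm with its upper surface at z = 733 mm. It stands on four 54×54 mm square legs, each inset 51 mm from the nearest pair of top edges, running from the floor to the underside of the top. Four apron rails, 54 mm thick and 90 mm tall, run between adjacent legs with their top edges flush with the underside of the top and their outer faces flush with the legs' outer faces.

B is a four-legged stool. The seat is a 254×251×40 mm slab whose top surface is at z = 402 mm; four square legs, each 46×46 mm in cross-section, run from the floor (z = 0) to the underside of the seat, each flush with a corner of the seat.

The stool is on top of the table, centred.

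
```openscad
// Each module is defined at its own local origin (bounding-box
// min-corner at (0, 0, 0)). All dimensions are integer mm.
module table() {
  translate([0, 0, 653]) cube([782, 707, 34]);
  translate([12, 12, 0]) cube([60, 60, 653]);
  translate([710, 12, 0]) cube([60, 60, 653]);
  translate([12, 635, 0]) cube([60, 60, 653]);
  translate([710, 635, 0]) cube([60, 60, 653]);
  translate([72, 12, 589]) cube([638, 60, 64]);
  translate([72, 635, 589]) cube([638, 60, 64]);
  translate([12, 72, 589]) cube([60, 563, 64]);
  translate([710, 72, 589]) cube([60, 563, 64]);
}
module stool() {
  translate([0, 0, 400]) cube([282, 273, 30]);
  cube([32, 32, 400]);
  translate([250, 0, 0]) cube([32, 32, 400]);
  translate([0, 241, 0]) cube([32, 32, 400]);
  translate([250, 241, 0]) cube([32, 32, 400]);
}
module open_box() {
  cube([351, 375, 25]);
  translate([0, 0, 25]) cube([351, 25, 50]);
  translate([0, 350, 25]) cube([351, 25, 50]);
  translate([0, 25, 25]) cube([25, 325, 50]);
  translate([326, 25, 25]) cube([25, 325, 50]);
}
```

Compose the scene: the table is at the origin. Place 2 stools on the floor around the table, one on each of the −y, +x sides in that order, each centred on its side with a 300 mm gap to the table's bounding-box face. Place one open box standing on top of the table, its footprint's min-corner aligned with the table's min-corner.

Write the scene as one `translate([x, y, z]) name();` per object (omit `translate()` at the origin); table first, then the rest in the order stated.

table();
translate([250, -573, 0]) stool();
translate([1082, 217, 0]) stool();
translate([0, 0, 687]) open_box();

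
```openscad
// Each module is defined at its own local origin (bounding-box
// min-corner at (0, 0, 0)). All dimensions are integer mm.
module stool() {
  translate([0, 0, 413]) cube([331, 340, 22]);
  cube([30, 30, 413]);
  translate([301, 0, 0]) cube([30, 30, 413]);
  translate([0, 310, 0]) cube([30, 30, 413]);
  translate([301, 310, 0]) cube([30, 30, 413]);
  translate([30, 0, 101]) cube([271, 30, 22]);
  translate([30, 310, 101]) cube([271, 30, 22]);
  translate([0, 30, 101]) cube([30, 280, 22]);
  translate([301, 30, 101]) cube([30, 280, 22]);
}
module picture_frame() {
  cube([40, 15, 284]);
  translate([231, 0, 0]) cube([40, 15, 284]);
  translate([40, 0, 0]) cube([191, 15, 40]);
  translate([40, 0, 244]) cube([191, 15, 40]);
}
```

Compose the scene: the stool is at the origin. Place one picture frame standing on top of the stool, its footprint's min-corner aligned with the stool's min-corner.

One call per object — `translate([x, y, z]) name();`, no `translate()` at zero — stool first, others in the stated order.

stool();
translate([0, 0, 435]) picture_frame();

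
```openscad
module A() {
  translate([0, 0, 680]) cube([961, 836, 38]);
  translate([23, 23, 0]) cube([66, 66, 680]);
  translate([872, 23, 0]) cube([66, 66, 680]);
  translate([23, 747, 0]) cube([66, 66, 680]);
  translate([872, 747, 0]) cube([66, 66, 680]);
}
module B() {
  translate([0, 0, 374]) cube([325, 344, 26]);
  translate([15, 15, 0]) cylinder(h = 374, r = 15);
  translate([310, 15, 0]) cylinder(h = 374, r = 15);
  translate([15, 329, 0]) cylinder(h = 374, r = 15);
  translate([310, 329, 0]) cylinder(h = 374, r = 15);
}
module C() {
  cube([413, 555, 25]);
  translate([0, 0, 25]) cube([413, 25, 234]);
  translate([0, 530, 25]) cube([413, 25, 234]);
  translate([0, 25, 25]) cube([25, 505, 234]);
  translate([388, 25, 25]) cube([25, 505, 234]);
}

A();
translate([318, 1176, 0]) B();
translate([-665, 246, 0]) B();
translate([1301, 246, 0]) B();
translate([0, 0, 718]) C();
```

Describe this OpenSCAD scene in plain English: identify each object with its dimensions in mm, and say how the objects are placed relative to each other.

A is a rectangular dining table. The top is 961×836×38 mm with its upper surface at z = 718 mm. It stands on four 66×66 mm square legs, each inset 23 mm from the nearest pair of top edges, running from the floor to the underside of the top.

B is a four-legged stool. The seat is a 325×344×26 mm slab whose top surface is at z = 400 mm; four round legs, each 30 mm in diameter, run from the floor (z = 0) to the underside of the seat, each leg's axis is inset half a diameter from the nearest pair of seat edges (so the leg's bounding box is flush with the corner).

C is an open-topped rectangular box: outside dimensions 413×555×259 mm, with a uniform wall and base thickness of 25 mm. The base is a full 413×555 slab on the floor; four walls sit on top of the base. The front and back walls (the −y and +y sides) span the full width; the two side walls fit between them.

Three stools sit around the table at the +y, −x, +x sides. The open box is on top of the table.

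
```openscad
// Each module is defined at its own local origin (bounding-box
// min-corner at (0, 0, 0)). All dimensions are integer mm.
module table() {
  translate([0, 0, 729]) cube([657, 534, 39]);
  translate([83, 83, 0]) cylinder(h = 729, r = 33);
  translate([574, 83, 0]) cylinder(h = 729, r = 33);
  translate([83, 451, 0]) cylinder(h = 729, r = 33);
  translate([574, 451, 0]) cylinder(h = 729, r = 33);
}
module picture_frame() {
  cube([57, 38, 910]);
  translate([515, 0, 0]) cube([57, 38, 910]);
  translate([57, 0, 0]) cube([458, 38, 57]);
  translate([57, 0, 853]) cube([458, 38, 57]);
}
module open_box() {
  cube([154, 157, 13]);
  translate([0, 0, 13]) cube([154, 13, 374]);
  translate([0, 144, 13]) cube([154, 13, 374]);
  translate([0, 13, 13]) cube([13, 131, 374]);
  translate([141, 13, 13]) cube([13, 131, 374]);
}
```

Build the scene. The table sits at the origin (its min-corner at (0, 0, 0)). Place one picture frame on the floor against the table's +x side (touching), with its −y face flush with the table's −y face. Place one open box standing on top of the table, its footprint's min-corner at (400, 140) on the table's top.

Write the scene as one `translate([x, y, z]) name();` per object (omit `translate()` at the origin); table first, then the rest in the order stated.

table();
translate([657, 0, 0]) picture_frame();
translate([400, 140, 768]) open_box();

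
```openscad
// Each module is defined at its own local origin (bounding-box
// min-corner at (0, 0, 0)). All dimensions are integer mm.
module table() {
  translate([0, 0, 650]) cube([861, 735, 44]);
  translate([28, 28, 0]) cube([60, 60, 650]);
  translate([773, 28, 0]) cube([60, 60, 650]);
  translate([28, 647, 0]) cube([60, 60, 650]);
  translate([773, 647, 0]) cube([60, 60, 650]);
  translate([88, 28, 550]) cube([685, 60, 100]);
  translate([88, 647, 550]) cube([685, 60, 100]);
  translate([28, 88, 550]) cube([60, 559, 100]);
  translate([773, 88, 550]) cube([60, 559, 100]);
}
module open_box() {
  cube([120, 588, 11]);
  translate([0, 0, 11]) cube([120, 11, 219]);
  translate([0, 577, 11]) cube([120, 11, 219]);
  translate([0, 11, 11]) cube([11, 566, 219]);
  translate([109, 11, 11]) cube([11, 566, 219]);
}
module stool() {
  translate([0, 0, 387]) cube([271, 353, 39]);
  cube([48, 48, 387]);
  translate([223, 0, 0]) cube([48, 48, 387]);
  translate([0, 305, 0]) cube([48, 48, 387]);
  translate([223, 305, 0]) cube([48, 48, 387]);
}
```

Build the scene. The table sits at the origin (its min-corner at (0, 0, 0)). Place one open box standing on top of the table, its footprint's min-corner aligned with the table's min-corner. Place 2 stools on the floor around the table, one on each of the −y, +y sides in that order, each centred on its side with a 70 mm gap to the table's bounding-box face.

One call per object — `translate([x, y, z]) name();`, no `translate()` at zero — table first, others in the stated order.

table();
translate([0, 0, 694]) open_box();
translate([295, -423, 0]) stool();
translate([295, 805, 0]) stool();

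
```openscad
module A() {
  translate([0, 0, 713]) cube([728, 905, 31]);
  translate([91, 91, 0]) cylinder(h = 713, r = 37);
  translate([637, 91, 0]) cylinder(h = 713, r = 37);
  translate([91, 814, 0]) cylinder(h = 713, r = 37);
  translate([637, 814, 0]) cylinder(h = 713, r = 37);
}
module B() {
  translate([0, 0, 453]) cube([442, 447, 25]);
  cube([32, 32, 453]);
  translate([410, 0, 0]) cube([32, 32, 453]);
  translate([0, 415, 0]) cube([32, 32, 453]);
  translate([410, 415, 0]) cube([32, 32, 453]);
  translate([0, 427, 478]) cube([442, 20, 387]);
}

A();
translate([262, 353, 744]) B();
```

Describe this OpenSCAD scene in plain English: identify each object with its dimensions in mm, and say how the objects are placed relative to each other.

A is a table: top 728 mm (x) × 905 mm (y), 31 mm thick, upper face at z = 744 mm, on four round legs of 74 mm diameter, each leg's bounding box inset 54 mm from the nearest pair of top edges, running from z = 0 to the bottom of the top.

B is a chair. The seat is a 442×447×25 mm slab with its top at z = 478 mm, on four 32×32 mm corner legs (flush with the seat edges, standing on z = 0). A flat backrest 20 mm thick, 387 mm tall, spans the full seat width and rises from the seat top along its +y edge, rear face flush with the rear of the seat.

The chair is on top of the table.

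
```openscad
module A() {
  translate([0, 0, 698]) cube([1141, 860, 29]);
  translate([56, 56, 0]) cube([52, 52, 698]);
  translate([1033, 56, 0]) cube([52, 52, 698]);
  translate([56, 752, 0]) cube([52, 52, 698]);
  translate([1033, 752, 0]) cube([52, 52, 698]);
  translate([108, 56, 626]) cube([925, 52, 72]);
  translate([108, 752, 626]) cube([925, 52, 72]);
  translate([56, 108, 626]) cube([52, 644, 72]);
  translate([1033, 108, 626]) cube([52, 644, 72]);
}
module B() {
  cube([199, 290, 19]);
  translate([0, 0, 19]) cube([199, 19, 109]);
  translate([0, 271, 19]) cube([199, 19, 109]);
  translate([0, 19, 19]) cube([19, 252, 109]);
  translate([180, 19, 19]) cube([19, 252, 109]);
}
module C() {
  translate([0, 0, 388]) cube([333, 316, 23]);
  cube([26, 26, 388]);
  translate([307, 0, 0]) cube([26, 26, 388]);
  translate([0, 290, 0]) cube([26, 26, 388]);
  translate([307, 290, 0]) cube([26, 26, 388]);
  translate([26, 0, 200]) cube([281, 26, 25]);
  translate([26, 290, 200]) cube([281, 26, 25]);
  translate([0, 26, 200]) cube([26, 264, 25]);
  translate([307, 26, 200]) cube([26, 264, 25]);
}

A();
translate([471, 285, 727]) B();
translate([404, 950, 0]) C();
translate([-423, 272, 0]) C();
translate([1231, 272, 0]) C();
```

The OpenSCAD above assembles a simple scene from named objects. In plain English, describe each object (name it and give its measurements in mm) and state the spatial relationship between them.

A is a table: top 1141 mm (x) × 860 mm (y), 29 mm thick, upper face at z = 727 mm, on four 52×52 mm square legs, each inset 56 mm from the nearest pair of top edges, running from z = 0 to the bottom of the top. Four apron rails, 52 mm thick and 72 mm tall, run between adjacent legs with their top edges flush with the underside of the top and their outer faces flush with the legs' outer faces.

B is an open-topped rectangular box: outside dimensions 199×290×128 mm, with a uniform wall and base thickness of 19 mm. The base is a full 199×290 slab on the floor; four walls sit on top of the base. The front and back walls (the −y and +y sides) span the full width; the two side walls fit between them.

C is a four-legged stool. The seat is a 333×316×23 mm slab whose top surface is at z = 411 mm; four square legs, each 26×26 mm in cross-section, run from the floor (z = 0) to the underside of the seat, each flush with a corner of the seat. Four stretchers, 26 mm wide and 25 mm tall, connect adjacent legs with their undersides at z = 200 mm, each running between the inner faces of the legs it joins and aligned with the legs' outer faces on the other axis.

The open box is on top of the table, centred. Three stools sit around the table at the +y, −x, +x sides.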